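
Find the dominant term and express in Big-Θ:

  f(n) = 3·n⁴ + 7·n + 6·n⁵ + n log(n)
Θ(n⁵)

Order the terms by growth rate: 7·n ≺ n log(n) ≺ 3·n⁴ ≺ 6·n⁵.
The fastest-growing term 6·n⁵ dominates as n → ∞; dropping its constant factor gives Θ(n⁵).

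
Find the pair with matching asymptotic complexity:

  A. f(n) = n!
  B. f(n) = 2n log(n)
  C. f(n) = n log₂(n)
B and C

Examining each function:
  A. n! is O(n!)
  B. 2n log(n) is O(n log n)
  C. n log₂(n) is O(n log n)

Functions B and C both have the same complexity class.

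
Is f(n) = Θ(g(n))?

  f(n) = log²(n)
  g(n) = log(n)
False

f(n) = log²(n) is O(log² n), and g(n) = log(n) is O(log n).
Since they have different growth rates, f(n) = Θ(g(n)) is false.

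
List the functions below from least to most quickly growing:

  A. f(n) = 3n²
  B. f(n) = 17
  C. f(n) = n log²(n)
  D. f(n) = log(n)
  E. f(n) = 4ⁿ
B < D < C < A < E

Comparing growth rates:
B = 17 is O(1)
D = log(n) is O(log n)
C = n log²(n) is O(n log² n)
A = 3n² is O(n²)
E = 4ⁿ is O(4ⁿ)

Therefore, the order from slowest to fastest is: B < D < C < A < E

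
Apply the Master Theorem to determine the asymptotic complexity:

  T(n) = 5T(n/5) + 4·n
Θ(n log n)

Master Theorem: a = 5, b = 5, f(n) = 4·n.
Compute the critical exponent d = log₅(5) = 1.
Compare f(n) = Θ(n) against n^d:
  k = 1 = d, so f(n) = Θ(n^d) — Case 2.
  Work is balanced across levels: T(n) = Θ(n^d log n) = Θ(n log n).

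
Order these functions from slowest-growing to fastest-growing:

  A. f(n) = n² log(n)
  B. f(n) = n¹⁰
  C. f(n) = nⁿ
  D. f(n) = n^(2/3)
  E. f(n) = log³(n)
E < D < A < B < C

Comparing growth rates:
E = log³(n) is O(log³ n)
D = n^(2/3) is O(n^(2/3))
A = n² log(n) is O(n² log n)
B = n¹⁰ is O(n¹⁰)
C = nⁿ is O(nⁿ)

Therefore, the order from slowest to fastest is: E < D < A < B < C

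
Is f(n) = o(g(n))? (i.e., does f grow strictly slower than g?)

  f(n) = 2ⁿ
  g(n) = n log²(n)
False

f(n) = 2ⁿ is O(2ⁿ), and g(n) = n log²(n) is O(n log² n).
Since O(2ⁿ) grows faster than or equal to O(n log² n), f(n) = o(g(n)) is false.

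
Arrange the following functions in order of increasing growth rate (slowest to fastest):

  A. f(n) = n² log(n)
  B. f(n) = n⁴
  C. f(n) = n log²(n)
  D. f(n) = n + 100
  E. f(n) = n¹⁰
D < C < A < B < E

Comparing growth rates:
D = n + 100 is O(n)
C = n log²(n) is O(n log² n)
A = n² log(n) is O(n² log n)
B = n⁴ is O(n⁴)
E = n¹⁰ is O(n¹⁰)

Therefore, the order from slowest to fastest is: D < C < A < B < E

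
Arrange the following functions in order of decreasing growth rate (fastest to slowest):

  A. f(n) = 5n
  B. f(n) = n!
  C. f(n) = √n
B > A > C

Comparing growth rates:
B = n! is O(n!)
A = 5n is O(n)
C = √n is O(√n)

Therefore, the order from fastest to slowest is: B > A > C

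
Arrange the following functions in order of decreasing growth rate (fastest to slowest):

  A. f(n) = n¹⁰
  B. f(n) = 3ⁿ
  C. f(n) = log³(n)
B > A > C

Comparing growth rates:
B = 3ⁿ is O(3ⁿ)
A = n¹⁰ is O(n¹⁰)
C = log³(n) is O(log³ n)

Therefore, the order from fastest to slowest is: B > A > C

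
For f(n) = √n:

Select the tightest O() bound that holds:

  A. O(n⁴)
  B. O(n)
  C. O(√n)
C

f(n) = √n is O(√n).
All listed options are valid Big-O bounds (upper bounds),
but O(√n) is the tightest (smallest valid bound).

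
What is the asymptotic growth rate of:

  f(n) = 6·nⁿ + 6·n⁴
Θ(nⁿ)

Order the terms by growth rate: 6·n⁴ ≺ 6·nⁿ.
The fastest-growing term 6·nⁿ dominates as n → ∞; dropping its constant factor gives Θ(nⁿ).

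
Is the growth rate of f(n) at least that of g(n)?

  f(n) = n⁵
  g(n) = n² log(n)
True

f(n) = n⁵ is O(n⁵), and g(n) = n² log(n) is O(n² log n).
Since O(n⁵) grows at least as fast as O(n² log n), f(n) = Ω(g(n)) is true.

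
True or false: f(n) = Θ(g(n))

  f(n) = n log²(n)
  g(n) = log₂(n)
False

f(n) = n log²(n) is O(n log² n), and g(n) = log₂(n) is O(log n).
Since they have different growth rates, f(n) = Θ(g(n)) is false.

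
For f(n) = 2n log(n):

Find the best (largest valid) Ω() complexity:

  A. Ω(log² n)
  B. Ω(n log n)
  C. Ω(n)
B

f(n) = 2n log(n) is Ω(n log n).
All listed options are valid Big-Ω bounds (lower bounds),
but Ω(n log n) is the tightest (largest valid bound).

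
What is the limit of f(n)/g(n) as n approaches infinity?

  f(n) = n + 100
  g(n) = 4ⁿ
0

Since n + 100 (O(n)) grows slower than 4ⁿ (O(4ⁿ)),
the ratio f(n)/g(n) → 0 as n → ∞.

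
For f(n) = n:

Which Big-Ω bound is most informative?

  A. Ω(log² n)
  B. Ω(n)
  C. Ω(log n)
B

f(n) = n is Ω(n).
All listed options are valid Big-Ω bounds (lower bounds),
but Ω(n) is the tightest (largest valid bound).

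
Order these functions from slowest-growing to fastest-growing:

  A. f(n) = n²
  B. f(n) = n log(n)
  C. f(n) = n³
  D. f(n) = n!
B < A < C < D

Comparing growth rates:
B = n log(n) is O(n log n)
A = n² is O(n²)
C = n³ is O(n³)
D = n! is O(n!)

Therefore, the order from slowest to fastest is: B < A < C < D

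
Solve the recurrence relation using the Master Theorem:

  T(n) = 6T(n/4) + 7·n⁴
Θ(n⁴)

Master Theorem: a = 6, b = 4, f(n) = 7·n⁴.
Compute the critical exponent d = log₄(6) = 1.292.
Compare f(n) = Θ(n⁴) against n^d:
  k = 4 > d = 1.292, so f(n) = Ω(n^(d+ε)) — Case 3.
  Regularity: a·(n/b)^4/n^4 = a/b^4 = 6/256 < 1 ✓.
  The top-level work dominates: T(n) = Θ(f(n)) = Θ(n⁴).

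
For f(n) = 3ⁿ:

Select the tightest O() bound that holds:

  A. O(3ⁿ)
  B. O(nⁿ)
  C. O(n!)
A

f(n) = 3ⁿ is O(3ⁿ).
All listed options are valid Big-O bounds (upper bounds),
but O(3ⁿ) is the tightest (smallest valid bound).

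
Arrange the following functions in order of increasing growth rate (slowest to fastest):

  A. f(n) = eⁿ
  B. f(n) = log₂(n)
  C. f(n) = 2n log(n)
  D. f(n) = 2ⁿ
B < C < D < A

Comparing growth rates:
B = log₂(n) is O(log n)
C = 2n log(n) is O(n log n)
D = 2ⁿ is O(2ⁿ)
A = eⁿ is O(eⁿ)

Therefore, the order from slowest to fastest is: B < C < D < A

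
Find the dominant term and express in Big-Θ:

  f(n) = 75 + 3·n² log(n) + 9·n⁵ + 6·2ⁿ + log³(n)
Θ(2ⁿ)

Order the terms by growth rate: 75 ≺ log³(n) ≺ 3·n² log(n) ≺ 9·n⁵ ≺ 6·2ⁿ.
The fastest-growing term 6·2ⁿ dominates as n → ∞; dropping its constant factor gives Θ(2ⁿ).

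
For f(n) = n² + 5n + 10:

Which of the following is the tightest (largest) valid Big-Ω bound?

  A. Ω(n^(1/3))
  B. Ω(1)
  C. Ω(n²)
C

f(n) = n² + 5n + 10 is Ω(n²).
All listed options are valid Big-Ω bounds (lower bounds),
but Ω(n²) is the tightest (largest valid bound).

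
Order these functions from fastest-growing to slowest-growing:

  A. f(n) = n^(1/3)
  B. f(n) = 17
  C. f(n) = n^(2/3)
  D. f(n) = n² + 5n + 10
D > C > A > B

Comparing growth rates:
D = n² + 5n + 10 is O(n²)
C = n^(2/3) is O(n^(2/3))
A = n^(1/3) is O(n^(1/3))
B = 17 is O(1)

Therefore, the order from fastest to slowest is: D > C > A > B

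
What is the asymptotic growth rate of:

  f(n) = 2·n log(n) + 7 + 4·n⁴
Θ(n⁴)

Order the terms by growth rate: 7 ≺ 2·n log(n) ≺ 4·n⁴.
The fastest-growing term 4·n⁴ dominates as n → ∞; dropping its constant factor gives Θ(n⁴).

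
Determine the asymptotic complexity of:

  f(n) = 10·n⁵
O(n⁵)

The dominant term in 10·n⁵ is 10·n⁵, which is Θ(n⁵).
Constants are absorbed, so the tightest bound is O(n⁵).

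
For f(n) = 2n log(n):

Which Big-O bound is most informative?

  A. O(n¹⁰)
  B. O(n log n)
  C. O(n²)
B

f(n) = 2n log(n) is O(n log n).
All listed options are valid Big-O bounds (upper bounds),
but O(n log n) is the tightest (smallest valid bound).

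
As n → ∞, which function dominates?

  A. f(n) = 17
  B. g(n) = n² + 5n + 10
B

f(n) = 17 is O(1), while g(n) = n² + 5n + 10 is O(n²).
Since O(n²) grows faster than O(1), g(n) dominates.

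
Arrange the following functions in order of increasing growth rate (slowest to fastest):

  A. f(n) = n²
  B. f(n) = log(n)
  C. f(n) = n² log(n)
B < A < C

Comparing growth rates:
B = log(n) is O(log n)
A = n² is O(n²)
C = n² log(n) is O(n² log n)

Therefore, the order from slowest to fastest is: B < A < C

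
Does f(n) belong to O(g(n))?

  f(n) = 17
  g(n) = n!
True

f(n) = 17 is O(1), and g(n) = n! is O(n!).
Since O(1) ⊆ O(n!) (f grows no faster than g), f(n) = O(g(n)) is true.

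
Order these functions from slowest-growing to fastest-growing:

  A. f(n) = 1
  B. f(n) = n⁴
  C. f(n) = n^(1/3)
A < C < B

Comparing growth rates:
A = 1 is O(1)
C = n^(1/3) is O(n^(1/3))
B = n⁴ is O(n⁴)

Therefore, the order from slowest to fastest is: A < C < B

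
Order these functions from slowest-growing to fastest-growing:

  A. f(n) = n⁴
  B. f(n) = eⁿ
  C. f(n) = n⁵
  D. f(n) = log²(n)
D < A < C < B

Comparing growth rates:
D = log²(n) is O(log² n)
A = n⁴ is O(n⁴)
C = n⁵ is O(n⁵)
B = eⁿ is O(eⁿ)

Therefore, the order from slowest to fastest is: D < A < C < B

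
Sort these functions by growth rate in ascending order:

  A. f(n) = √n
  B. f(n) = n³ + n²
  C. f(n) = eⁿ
A < B < C

Comparing growth rates:
A = √n is O(√n)
B = n³ + n² is O(n³)
C = eⁿ is O(eⁿ)

Therefore, the order from slowest to fastest is: A < B < C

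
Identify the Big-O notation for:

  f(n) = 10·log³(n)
O(log³ n)

The dominant term in 10·log³(n) is 10·log³(n), which is Θ(log³ n).
Constants are absorbed, so the tightest bound is O(log³ n).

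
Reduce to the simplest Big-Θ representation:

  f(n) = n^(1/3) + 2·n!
Θ(n!)

Order the terms by growth rate: n^(1/3) ≺ 2·n!.
The fastest-growing term 2·n! dominates as n → ∞; dropping its constant factor gives Θ(n!).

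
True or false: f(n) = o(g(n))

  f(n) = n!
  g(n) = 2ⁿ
False

f(n) = n! is O(n!), and g(n) = 2ⁿ is O(2ⁿ).
Since O(n!) grows faster than or equal to O(2ⁿ), f(n) = o(g(n)) is false.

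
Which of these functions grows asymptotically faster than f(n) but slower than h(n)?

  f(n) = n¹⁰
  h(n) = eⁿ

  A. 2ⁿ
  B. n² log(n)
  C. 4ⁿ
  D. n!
A

We need g(n) with n¹⁰ = o(g(n)) and g(n) = o(eⁿ), i.e. O(n¹⁰) ≺ g ≺ O(eⁿ).
Check each option:
  A. 2ⁿ — O(2ⁿ) is strictly between O(n¹⁰) and O(eⁿ) ✓
  B. n² log(n) — O(n² log n) does not grow strictly faster than f(n)
  C. 4ⁿ — O(4ⁿ) does not grow strictly slower than h(n)
  D. n! — O(n!) does not grow strictly slower than h(n)

Only option A (2ⁿ) lies strictly between.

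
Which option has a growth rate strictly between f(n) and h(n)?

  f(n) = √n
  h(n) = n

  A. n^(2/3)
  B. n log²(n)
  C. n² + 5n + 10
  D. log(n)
A

We need g(n) with √n = o(g(n)) and g(n) = o(n), i.e. O(√n) ≺ g ≺ O(n).
Check each option:
  A. n^(2/3) — O(n^(2/3)) is strictly between O(√n) and O(n) ✓
  B. n log²(n) — O(n log² n) does not grow strictly slower than h(n)
  C. n² + 5n + 10 — O(n²) does not grow strictly slower than h(n)
  D. log(n) — O(log n) does not grow strictly faster than f(n)

Only option A (n^(2/3)) lies strictly between.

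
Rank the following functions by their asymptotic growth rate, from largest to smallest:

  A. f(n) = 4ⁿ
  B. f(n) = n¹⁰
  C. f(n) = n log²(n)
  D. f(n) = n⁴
A > B > D > C

Comparing growth rates:
A = 4ⁿ is O(4ⁿ)
B = n¹⁰ is O(n¹⁰)
D = n⁴ is O(n⁴)
C = n log²(n) is O(n log² n)

Therefore, the order from fastest to slowest is: A > B > D > C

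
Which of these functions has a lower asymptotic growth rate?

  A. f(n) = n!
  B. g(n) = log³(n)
B

f(n) = n! is O(n!), while g(n) = log³(n) is O(log³ n).
Since O(log³ n) grows slower than O(n!), g(n) is dominated.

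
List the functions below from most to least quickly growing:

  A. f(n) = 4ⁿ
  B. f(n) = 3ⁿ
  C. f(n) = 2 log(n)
A > B > C

Comparing growth rates:
A = 4ⁿ is O(4ⁿ)
B = 3ⁿ is O(3ⁿ)
C = 2 log(n) is O(log n)

Therefore, the order from fastest to slowest is: A > B > C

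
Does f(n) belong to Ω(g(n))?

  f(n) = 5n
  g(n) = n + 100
True

f(n) = 5n and g(n) = n + 100 are both O(n).
Big-Ω permits equal growth rates (f ≥ c·g for some c > 0), so f(n) = Ω(g(n)) is true.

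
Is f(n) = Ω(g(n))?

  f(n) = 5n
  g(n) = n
True

f(n) = 5n and g(n) = n are both O(n).
Big-Ω permits equal growth rates (f ≥ c·g for some c > 0), so f(n) = Ω(g(n)) is true.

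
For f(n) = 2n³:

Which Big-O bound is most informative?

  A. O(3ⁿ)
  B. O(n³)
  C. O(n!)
B

f(n) = 2n³ is O(n³).
All listed options are valid Big-O bounds (upper bounds),
but O(n³) is the tightest (smallest valid bound).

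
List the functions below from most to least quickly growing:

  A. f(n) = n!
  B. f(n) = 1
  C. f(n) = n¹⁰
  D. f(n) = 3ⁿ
A > D > C > B

Comparing growth rates:
A = n! is O(n!)
D = 3ⁿ is O(3ⁿ)
C = n¹⁰ is O(n¹⁰)
B = 1 is O(1)

Therefore, the order from fastest to slowest is: A > D > C > B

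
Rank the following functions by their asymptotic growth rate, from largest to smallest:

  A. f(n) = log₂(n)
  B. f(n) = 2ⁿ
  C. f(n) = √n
B > C > A

Comparing growth rates:
B = 2ⁿ is O(2ⁿ)
C = √n is O(√n)
A = log₂(n) is O(log n)

Therefore, the order from fastest to slowest is: B > C > A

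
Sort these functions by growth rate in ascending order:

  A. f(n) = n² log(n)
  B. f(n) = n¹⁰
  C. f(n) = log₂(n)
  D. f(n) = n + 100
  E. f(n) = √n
C < E < D < A < B

Comparing growth rates:
C = log₂(n) is O(log n)
E = √n is O(√n)
D = n + 100 is O(n)
A = n² log(n) is O(n² log n)
B = n¹⁰ is O(n¹⁰)

Therefore, the order from slowest to fastest is: C < E < D < A < B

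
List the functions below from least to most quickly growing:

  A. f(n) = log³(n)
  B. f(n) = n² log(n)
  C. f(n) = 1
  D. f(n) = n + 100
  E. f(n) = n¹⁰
C < A < D < B < E

Comparing growth rates:
C = 1 is O(1)
A = log³(n) is O(log³ n)
D = n + 100 is O(n)
B = n² log(n) is O(n² log n)
E = n¹⁰ is O(n¹⁰)

Therefore, the order from slowest to fastest is: C < A < D < B < E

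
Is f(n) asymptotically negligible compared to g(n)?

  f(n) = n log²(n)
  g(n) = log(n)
False

f(n) = n log²(n) is O(n log² n), and g(n) = log(n) is O(log n).
Since O(n log² n) grows faster than or equal to O(log n), f(n) = o(g(n)) is false.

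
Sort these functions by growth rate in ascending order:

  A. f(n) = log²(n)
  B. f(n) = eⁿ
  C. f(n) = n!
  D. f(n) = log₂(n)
D < A < B < C

Comparing growth rates:
D = log₂(n) is O(log n)
A = log²(n) is O(log² n)
B = eⁿ is O(eⁿ)
C = n! is O(n!)

Therefore, the order from slowest to fastest is: D < A < B < C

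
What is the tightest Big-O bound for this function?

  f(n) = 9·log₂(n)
O(log n)

The dominant term in 9·log₂(n) is 9·log₂(n), which is Θ(log n).
Constants are absorbed, so the tightest bound is O(log n).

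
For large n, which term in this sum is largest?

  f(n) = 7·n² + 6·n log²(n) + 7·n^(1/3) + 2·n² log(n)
2·n² log(n)

Looking at each term:
  - 7·n² is O(n²)
  - 6·n log²(n) is O(n log² n)
  - 7·n^(1/3) is O(n^(1/3))
  - 2·n² log(n) is O(n² log n)

The term 2·n² log(n) (O(n² log n)) grows fastest and dominates all others.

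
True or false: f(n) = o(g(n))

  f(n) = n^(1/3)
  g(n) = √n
True

f(n) = n^(1/3) is O(n^(1/3)), and g(n) = √n is O(√n).
Since O(n^(1/3)) grows strictly slower than O(√n), f(n) = o(g(n)) is true.
This means lim(n→∞) f(n)/g(n) = 0.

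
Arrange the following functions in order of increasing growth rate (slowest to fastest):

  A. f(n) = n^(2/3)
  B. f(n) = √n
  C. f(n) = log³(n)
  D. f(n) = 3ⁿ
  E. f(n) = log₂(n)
E < C < B < A < D

Comparing growth rates:
E = log₂(n) is O(log n)
C = log³(n) is O(log³ n)
B = √n is O(√n)
A = n^(2/3) is O(n^(2/3))
D = 3ⁿ is O(3ⁿ)

Therefore, the order from slowest to fastest is: E < C < B < A < D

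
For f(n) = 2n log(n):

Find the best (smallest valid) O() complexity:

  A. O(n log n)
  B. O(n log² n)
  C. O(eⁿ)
A

f(n) = 2n log(n) is O(n log n).
All listed options are valid Big-O bounds (upper bounds),
but O(n log n) is the tightest (smallest valid bound).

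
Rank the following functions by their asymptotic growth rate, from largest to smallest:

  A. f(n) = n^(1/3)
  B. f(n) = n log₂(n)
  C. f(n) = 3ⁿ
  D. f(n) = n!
D > C > B > A

Comparing growth rates:
D = n! is O(n!)
C = 3ⁿ is O(3ⁿ)
B = n log₂(n) is O(n log n)
A = n^(1/3) is O(n^(1/3))

Therefore, the order from fastest to slowest is: D > C > B > A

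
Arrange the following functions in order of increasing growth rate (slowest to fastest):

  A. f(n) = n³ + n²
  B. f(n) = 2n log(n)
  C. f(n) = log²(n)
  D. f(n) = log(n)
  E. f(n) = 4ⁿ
D < C < B < A < E

Comparing growth rates:
D = log(n) is O(log n)
C = log²(n) is O(log² n)
B = 2n log(n) is O(n log n)
A = n³ + n² is O(n³)
E = 4ⁿ is O(4ⁿ)

Therefore, the order from slowest to fastest is: D < C < B < A < E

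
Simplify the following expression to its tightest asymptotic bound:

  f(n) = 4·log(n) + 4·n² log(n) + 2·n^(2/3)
Θ(n² log n)

Order the terms by growth rate: 4·log(n) ≺ 2·n^(2/3) ≺ 4·n² log(n).
The fastest-growing term 4·n² log(n) dominates as n → ∞; dropping its constant factor gives Θ(n² log n).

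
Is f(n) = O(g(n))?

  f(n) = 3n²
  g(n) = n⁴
True

f(n) = 3n² is O(n²), and g(n) = n⁴ is O(n⁴).
Since O(n²) ⊆ O(n⁴) (f grows no faster than g), f(n) = O(g(n)) is true.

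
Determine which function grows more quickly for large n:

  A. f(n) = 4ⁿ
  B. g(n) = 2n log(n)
A

f(n) = 4ⁿ is O(4ⁿ), while g(n) = 2n log(n) is O(n log n).
Since O(4ⁿ) grows faster than O(n log n), f(n) dominates.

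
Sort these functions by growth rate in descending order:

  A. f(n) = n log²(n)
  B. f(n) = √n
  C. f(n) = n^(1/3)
A > B > C

Comparing growth rates:
A = n log²(n) is O(n log² n)
B = √n is O(√n)
C = n^(1/3) is O(n^(1/3))

Therefore, the order from fastest to slowest is: A > B > C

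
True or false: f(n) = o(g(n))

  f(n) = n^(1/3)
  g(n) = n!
True

f(n) = n^(1/3) is O(n^(1/3)), and g(n) = n! is O(n!).
Since O(n^(1/3)) grows strictly slower than O(n!), f(n) = o(g(n)) is true.
This means lim(n→∞) f(n)/g(n) = 0.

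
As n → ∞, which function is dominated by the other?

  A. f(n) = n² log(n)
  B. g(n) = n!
A

f(n) = n² log(n) is O(n² log n), while g(n) = n! is O(n!).
Since O(n² log n) grows slower than O(n!), f(n) is dominated.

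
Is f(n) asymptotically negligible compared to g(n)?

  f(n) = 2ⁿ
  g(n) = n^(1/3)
False

f(n) = 2ⁿ is O(2ⁿ), and g(n) = n^(1/3) is O(n^(1/3)).
Since O(2ⁿ) grows faster than or equal to O(n^(1/3)), f(n) = o(g(n)) is false.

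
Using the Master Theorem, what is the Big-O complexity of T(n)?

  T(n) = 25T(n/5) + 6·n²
Θ(n² log n)

Master Theorem: a = 25, b = 5, f(n) = 6·n².
Compute the critical exponent d = log₅(25) = 2.
Compare f(n) = Θ(n²) against n^d:
  k = 2 = d, so f(n) = Θ(n^d) — Case 2.
  Work is balanced across levels: T(n) = Θ(n^d log n) = Θ(n² log n).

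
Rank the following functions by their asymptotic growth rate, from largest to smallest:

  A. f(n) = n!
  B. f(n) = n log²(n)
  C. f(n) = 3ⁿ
A > C > B

Comparing growth rates:
A = n! is O(n!)
C = 3ⁿ is O(3ⁿ)
B = n log²(n) is O(n log² n)

Therefore, the order from fastest to slowest is: A > C > B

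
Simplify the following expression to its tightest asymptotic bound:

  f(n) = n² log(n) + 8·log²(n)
Θ(n² log n)

Order the terms by growth rate: 8·log²(n) ≺ n² log(n).
The fastest-growing term n² log(n) dominates as n → ∞; dropping its constant factor gives Θ(n² log n).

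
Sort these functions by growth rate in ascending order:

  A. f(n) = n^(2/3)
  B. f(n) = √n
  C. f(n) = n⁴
B < A < C

Comparing growth rates:
B = √n is O(√n)
A = n^(2/3) is O(n^(2/3))
C = n⁴ is O(n⁴)

Therefore, the order from slowest to fastest is: B < A < C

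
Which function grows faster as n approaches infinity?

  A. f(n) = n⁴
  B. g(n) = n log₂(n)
A

f(n) = n⁴ is O(n⁴), while g(n) = n log₂(n) is O(n log n).
Since O(n⁴) grows faster than O(n log n), f(n) dominates.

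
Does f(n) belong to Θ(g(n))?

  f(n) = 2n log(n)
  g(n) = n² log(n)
False

f(n) = 2n log(n) is O(n log n), and g(n) = n² log(n) is O(n² log n).
Since they have different growth rates, f(n) = Θ(g(n)) is false.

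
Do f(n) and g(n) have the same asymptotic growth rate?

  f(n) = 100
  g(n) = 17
True

f(n) = 100 and g(n) = 17 are both O(1).
Since they have the same asymptotic growth rate, f(n) = Θ(g(n)) is true.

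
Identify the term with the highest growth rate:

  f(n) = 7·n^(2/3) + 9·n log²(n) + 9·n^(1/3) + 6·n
9·n log²(n)

Looking at each term:
  - 7·n^(2/3) is O(n^(2/3))
  - 9·n log²(n) is O(n log² n)
  - 9·n^(1/3) is O(n^(1/3))
  - 6·n is O(n)

The term 9·n log²(n) (O(n log² n)) grows fastest and dominates all others.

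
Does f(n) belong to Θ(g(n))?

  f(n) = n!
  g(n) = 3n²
False

f(n) = n! is O(n!), and g(n) = 3n² is O(n²).
Since they have different growth rates, f(n) = Θ(g(n)) is false.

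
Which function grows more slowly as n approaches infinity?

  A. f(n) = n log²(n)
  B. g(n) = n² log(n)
A

f(n) = n log²(n) is O(n log² n), while g(n) = n² log(n) is O(n² log n).
Since O(n log² n) grows slower than O(n² log n), f(n) is dominated.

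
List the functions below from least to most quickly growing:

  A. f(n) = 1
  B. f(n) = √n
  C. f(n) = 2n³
A < B < C

Comparing growth rates:
A = 1 is O(1)
B = √n is O(√n)
C = 2n³ is O(n³)

Therefore, the order from slowest to fastest is: A < B < C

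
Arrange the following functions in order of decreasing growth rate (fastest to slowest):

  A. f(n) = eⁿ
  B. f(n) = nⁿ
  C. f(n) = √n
B > A > C

Comparing growth rates:
B = nⁿ is O(nⁿ)
A = eⁿ is O(eⁿ)
C = √n is O(√n)

Therefore, the order from fastest to slowest is: B > A > C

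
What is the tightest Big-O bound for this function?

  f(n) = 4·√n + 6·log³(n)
O(√n)

The dominant term in 4·√n + 6·log³(n) is 4·√n, which is Θ(√n).
Lower-order terms (6·log³(n)) are asymptotically negligible.
Constants are absorbed, so the tightest bound is O(√n).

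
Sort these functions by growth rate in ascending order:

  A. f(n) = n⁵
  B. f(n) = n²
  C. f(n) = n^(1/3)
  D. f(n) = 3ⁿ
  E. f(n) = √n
C < E < B < A < D

Comparing growth rates:
C = n^(1/3) is O(n^(1/3))
E = √n is O(√n)
B = n² is O(n²)
A = n⁵ is O(n⁵)
D = 3ⁿ is O(3ⁿ)

Therefore, the order from slowest to fastest is: C < E < B < A < D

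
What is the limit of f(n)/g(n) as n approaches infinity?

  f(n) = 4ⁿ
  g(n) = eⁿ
∞

Since 4ⁿ (O(4ⁿ)) grows faster than eⁿ (O(eⁿ)),
the ratio f(n)/g(n) → ∞ as n → ∞.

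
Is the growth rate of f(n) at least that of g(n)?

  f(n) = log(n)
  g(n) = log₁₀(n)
True

f(n) = log(n) and g(n) = log₁₀(n) are both O(log n).
Big-Ω permits equal growth rates (f ≥ c·g for some c > 0), so f(n) = Ω(g(n)) is true.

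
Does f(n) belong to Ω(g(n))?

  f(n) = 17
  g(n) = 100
True

f(n) = 17 and g(n) = 100 are both O(1).
Big-Ω permits equal growth rates (f ≥ c·g for some c > 0), so f(n) = Ω(g(n)) is true.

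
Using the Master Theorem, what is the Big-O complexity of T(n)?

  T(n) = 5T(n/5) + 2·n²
Θ(n²)

Master Theorem: a = 5, b = 5, f(n) = 2·n².
Compute the critical exponent d = log₅(5) = 1.
Compare f(n) = Θ(n²) against n^d:
  k = 2 > d = 1, so f(n) = Ω(n^(d+ε)) — Case 3.
  Regularity: a·(n/b)^2/n^2 = a/b^2 = 5/25 < 1 ✓.
  The top-level work dominates: T(n) = Θ(f(n)) = Θ(n²).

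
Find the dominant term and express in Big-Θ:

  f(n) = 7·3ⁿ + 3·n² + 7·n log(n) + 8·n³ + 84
Θ(3ⁿ)

Order the terms by growth rate: 84 ≺ 7·n log(n) ≺ 3·n² ≺ 8·n³ ≺ 7·3ⁿ.
The fastest-growing term 7·3ⁿ dominates as n → ∞; dropping its constant factor gives Θ(3ⁿ).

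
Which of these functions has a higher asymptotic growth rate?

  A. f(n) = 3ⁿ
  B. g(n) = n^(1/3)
A

f(n) = 3ⁿ is O(3ⁿ), while g(n) = n^(1/3) is O(n^(1/3)).
Since O(3ⁿ) grows faster than O(n^(1/3)), f(n) dominates.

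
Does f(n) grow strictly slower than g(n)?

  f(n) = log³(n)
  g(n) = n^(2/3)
True

f(n) = log³(n) is O(log³ n), and g(n) = n^(2/3) is O(n^(2/3)).
Since O(log³ n) grows strictly slower than O(n^(2/3)), f(n) = o(g(n)) is true.
This means lim(n→∞) f(n)/g(n) = 0.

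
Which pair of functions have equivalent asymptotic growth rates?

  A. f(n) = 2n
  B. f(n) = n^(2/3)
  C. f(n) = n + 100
A and C

Examining each function:
  A. 2n is O(n)
  B. n^(2/3) is O(n^(2/3))
  C. n + 100 is O(n)

Functions A and C both have the same complexity class.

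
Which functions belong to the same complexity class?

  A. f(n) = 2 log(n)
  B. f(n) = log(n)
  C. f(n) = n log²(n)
A and B

Examining each function:
  A. 2 log(n) is O(log n)
  B. log(n) is O(log n)
  C. n log²(n) is O(n log² n)

Functions A and B both have the same complexity class.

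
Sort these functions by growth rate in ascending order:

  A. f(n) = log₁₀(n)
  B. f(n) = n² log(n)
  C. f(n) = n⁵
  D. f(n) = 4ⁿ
A < B < C < D

Comparing growth rates:
A = log₁₀(n) is O(log n)
B = n² log(n) is O(n² log n)
C = n⁵ is O(n⁵)
D = 4ⁿ is O(4ⁿ)

Therefore, the order from slowest to fastest is: A < B < C < D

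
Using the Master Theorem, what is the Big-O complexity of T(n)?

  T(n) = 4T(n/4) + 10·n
Θ(n log n)

Master Theorem: a = 4, b = 4, f(n) = 10·n.
Compute the critical exponent d = log₄(4) = 1.
Compare f(n) = Θ(n) against n^d:
  k = 1 = d, so f(n) = Θ(n^d) — Case 2.
  Work is balanced across levels: T(n) = Θ(n^d log n) = Θ(n log n).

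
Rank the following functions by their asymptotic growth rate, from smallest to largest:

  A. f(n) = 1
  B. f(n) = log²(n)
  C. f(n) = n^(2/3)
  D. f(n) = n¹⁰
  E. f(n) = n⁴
A < B < C < E < D

Comparing growth rates:
A = 1 is O(1)
B = log²(n) is O(log² n)
C = n^(2/3) is O(n^(2/3))
E = n⁴ is O(n⁴)
D = n¹⁰ is O(n¹⁰)

Therefore, the order from slowest to fastest is: A < B < C < E < D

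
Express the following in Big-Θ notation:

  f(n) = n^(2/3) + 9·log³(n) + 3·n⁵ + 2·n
Θ(n⁵)

Order the terms by growth rate: 9·log³(n) ≺ n^(2/3) ≺ 2·n ≺ 3·n⁵.
The fastest-growing term 3·n⁵ dominates as n → ∞; dropping its constant factor gives Θ(n⁵).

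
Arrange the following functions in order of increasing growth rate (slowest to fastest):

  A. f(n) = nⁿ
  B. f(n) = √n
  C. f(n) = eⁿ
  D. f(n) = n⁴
B < D < C < A

Comparing growth rates:
B = √n is O(√n)
D = n⁴ is O(n⁴)
C = eⁿ is O(eⁿ)
A = nⁿ is O(nⁿ)

Therefore, the order from slowest to fastest is: B < D < C < A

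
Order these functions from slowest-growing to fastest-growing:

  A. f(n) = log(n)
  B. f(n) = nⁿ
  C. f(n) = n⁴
A < C < B

Comparing growth rates:
A = log(n) is O(log n)
C = n⁴ is O(n⁴)
B = nⁿ is O(nⁿ)

Therefore, the order from slowest to fastest is: A < C < B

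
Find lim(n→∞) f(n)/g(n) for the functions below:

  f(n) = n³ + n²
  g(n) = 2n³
1/2

Since n³ + n² and 2n³ have the same growth rate (O(n³)),
the ratio converges to a constant: 1/2.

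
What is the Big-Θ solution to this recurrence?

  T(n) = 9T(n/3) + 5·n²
Θ(n² log n)

Master Theorem: a = 9, b = 3, f(n) = 5·n².
Compute the critical exponent d = log₃(9) = 2.
Compare f(n) = Θ(n²) against n^d:
  k = 2 = d, so f(n) = Θ(n^d) — Case 2.
  Work is balanced across levels: T(n) = Θ(n^d log n) = Θ(n² log n).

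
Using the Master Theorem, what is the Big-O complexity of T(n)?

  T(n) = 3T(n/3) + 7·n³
Θ(n³)

Master Theorem: a = 3, b = 3, f(n) = 7·n³.
Compute the critical exponent d = log₃(3) = 1.
Compare f(n) = Θ(n³) against n^d:
  k = 3 > d = 1, so f(n) = Ω(n^(d+ε)) — Case 3.
  Regularity: a·(n/b)^3/n^3 = a/b^3 = 3/27 < 1 ✓.
  The top-level work dominates: T(n) = Θ(f(n)) = Θ(n³).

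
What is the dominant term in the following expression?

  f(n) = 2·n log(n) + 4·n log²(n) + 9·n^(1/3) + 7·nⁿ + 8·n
7·nⁿ

Looking at each term:
  - 2·n log(n) is O(n log n)
  - 4·n log²(n) is O(n log² n)
  - 9·n^(1/3) is O(n^(1/3))
  - 7·nⁿ is O(nⁿ)
  - 8·n is O(n)

The term 7·nⁿ (O(nⁿ)) grows fastest and dominates all others.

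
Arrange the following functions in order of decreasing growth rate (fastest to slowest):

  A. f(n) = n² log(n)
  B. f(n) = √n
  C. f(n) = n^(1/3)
A > B > C

Comparing growth rates:
A = n² log(n) is O(n² log n)
B = √n is O(√n)
C = n^(1/3) is O(n^(1/3))

Therefore, the order from fastest to slowest is: A > B > C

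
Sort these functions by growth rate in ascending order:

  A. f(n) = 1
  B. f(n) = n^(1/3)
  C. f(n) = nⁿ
A < B < C

Comparing growth rates:
A = 1 is O(1)
B = n^(1/3) is O(n^(1/3))
C = nⁿ is O(nⁿ)

Therefore, the order from slowest to fastest is: A < B < C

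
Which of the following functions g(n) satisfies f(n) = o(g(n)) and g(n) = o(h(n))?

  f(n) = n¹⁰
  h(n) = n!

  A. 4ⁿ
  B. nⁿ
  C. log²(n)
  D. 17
A

We need g(n) with n¹⁰ = o(g(n)) and g(n) = o(n!), i.e. O(n¹⁰) ≺ g ≺ O(n!).
Check each option:
  A. 4ⁿ — O(4ⁿ) is strictly between O(n¹⁰) and O(n!) ✓
  B. nⁿ — O(nⁿ) does not grow strictly slower than h(n)
  C. log²(n) — O(log² n) does not grow strictly faster than f(n)
  D. 17 — O(1) does not grow strictly faster than f(n)

Only option A (4ⁿ) lies strictly between.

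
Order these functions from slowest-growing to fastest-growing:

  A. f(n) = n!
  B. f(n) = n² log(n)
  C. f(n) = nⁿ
B < A < C

Comparing growth rates:
B = n² log(n) is O(n² log n)
A = n! is O(n!)
C = nⁿ is O(nⁿ)

Therefore, the order from slowest to fastest is: B < A < C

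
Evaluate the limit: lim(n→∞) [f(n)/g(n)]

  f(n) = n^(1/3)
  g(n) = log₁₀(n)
∞

Since n^(1/3) (O(n^(1/3))) grows faster than log₁₀(n) (O(log n)),
the ratio f(n)/g(n) → ∞ as n → ∞.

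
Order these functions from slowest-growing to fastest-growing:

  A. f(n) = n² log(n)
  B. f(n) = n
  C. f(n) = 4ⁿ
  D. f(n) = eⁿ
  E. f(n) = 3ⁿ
B < A < D < E < C

Comparing growth rates:
B = n is O(n)
A = n² log(n) is O(n² log n)
D = eⁿ is O(eⁿ)
E = 3ⁿ is O(3ⁿ)
C = 4ⁿ is O(4ⁿ)

Therefore, the order from slowest to fastest is: B < A < D < E < C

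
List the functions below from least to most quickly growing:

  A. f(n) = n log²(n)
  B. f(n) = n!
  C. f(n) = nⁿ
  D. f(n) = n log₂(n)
D < A < B < C

Comparing growth rates:
D = n log₂(n) is O(n log n)
A = n log²(n) is O(n log² n)
B = n! is O(n!)
C = nⁿ is O(nⁿ)

Therefore, the order from slowest to fastest is: D < A < B < C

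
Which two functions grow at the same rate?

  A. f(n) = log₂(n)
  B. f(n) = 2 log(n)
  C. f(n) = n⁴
A and B

Examining each function:
  A. log₂(n) is O(log n)
  B. 2 log(n) is O(log n)
  C. n⁴ is O(n⁴)

Functions A and B both have the same complexity class.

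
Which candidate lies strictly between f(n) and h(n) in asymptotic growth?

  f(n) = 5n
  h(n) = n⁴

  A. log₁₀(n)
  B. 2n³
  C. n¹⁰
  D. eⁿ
B

We need g(n) with 5n = o(g(n)) and g(n) = o(n⁴), i.e. O(n) ≺ g ≺ O(n⁴).
Check each option:
  A. log₁₀(n) — O(log n) does not grow strictly faster than f(n)
  B. 2n³ — O(n³) is strictly between O(n) and O(n⁴) ✓
  C. n¹⁰ — O(n¹⁰) does not grow strictly slower than h(n)
  D. eⁿ — O(eⁿ) does not grow strictly slower than h(n)

Only option B (2n³) lies strictly between.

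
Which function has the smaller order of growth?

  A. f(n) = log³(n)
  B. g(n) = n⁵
A

f(n) = log³(n) is O(log³ n), while g(n) = n⁵ is O(n⁵).
Since O(log³ n) grows slower than O(n⁵), f(n) is dominated.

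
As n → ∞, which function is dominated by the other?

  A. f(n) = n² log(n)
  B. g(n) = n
B

f(n) = n² log(n) is O(n² log n), while g(n) = n is O(n).
Since O(n) grows slower than O(n² log n), g(n) is dominated.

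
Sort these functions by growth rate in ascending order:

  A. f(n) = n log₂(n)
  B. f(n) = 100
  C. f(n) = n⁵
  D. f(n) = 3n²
B < A < D < C

Comparing growth rates:
B = 100 is O(1)
A = n log₂(n) is O(n log n)
D = 3n² is O(n²)
C = n⁵ is O(n⁵)

Therefore, the order from slowest to fastest is: B < A < D < C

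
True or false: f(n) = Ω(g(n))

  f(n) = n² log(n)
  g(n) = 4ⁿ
False

f(n) = n² log(n) is O(n² log n), and g(n) = 4ⁿ is O(4ⁿ).
Since O(n² log n) grows slower than O(4ⁿ), f(n) = Ω(g(n)) is false.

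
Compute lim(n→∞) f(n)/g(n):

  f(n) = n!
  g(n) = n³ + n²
∞

Since n! (O(n!)) grows faster than n³ + n² (O(n³)),
the ratio f(n)/g(n) → ∞ as n → ∞.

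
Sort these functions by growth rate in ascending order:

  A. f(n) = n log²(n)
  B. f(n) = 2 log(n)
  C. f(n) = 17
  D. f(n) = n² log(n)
C < B < A < D

Comparing growth rates:
C = 17 is O(1)
B = 2 log(n) is O(log n)
A = n log²(n) is O(n log² n)
D = n² log(n) is O(n² log n)

Therefore, the order from slowest to fastest is: C < B < A < D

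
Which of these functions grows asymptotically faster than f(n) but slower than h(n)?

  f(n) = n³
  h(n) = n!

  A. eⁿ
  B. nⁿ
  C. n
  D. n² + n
A

We need g(n) with n³ = o(g(n)) and g(n) = o(n!), i.e. O(n³) ≺ g ≺ O(n!).
Check each option:
  A. eⁿ — O(eⁿ) is strictly between O(n³) and O(n!) ✓
  B. nⁿ — O(nⁿ) does not grow strictly slower than h(n)
  C. n — O(n) does not grow strictly faster than f(n)
  D. n² + n — O(n²) does not grow strictly faster than f(n)

Only option A (eⁿ) lies strictly between.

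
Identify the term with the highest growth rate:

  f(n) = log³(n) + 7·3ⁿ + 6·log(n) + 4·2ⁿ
7·3ⁿ

Looking at each term:
  - log³(n) is O(log³ n)
  - 7·3ⁿ is O(3ⁿ)
  - 6·log(n) is O(log n)
  - 4·2ⁿ is O(2ⁿ)

The term 7·3ⁿ (O(3ⁿ)) grows fastest and dominates all others.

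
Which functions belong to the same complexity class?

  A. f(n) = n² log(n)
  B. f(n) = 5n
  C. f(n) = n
B and C

Examining each function:
  A. n² log(n) is O(n² log n)
  B. 5n is O(n)
  C. n is O(n)

Functions B and C both have the same complexity class.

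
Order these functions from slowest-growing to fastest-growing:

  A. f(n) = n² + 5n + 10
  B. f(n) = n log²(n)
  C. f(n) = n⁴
B < A < C

Comparing growth rates:
B = n log²(n) is O(n log² n)
A = n² + 5n + 10 is O(n²)
C = n⁴ is O(n⁴)

Therefore, the order from slowest to fastest is: B < A < C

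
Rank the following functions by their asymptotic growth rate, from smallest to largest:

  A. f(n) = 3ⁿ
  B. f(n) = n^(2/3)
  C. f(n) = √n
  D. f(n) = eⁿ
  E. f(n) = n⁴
C < B < E < D < A

Comparing growth rates:
C = √n is O(√n)
B = n^(2/3) is O(n^(2/3))
E = n⁴ is O(n⁴)
D = eⁿ is O(eⁿ)
A = 3ⁿ is O(3ⁿ)

Therefore, the order from slowest to fastest is: C < B < E < D < A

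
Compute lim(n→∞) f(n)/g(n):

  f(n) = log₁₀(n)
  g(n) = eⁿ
0

Since log₁₀(n) (O(log n)) grows slower than eⁿ (O(eⁿ)),
the ratio f(n)/g(n) → 0 as n → ∞.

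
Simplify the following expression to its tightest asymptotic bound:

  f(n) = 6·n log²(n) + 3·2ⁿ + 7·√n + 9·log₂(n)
Θ(2ⁿ)

Order the terms by growth rate: 9·log₂(n) ≺ 7·√n ≺ 6·n log²(n) ≺ 3·2ⁿ.
The fastest-growing term 3·2ⁿ dominates as n → ∞; dropping its constant factor gives Θ(2ⁿ).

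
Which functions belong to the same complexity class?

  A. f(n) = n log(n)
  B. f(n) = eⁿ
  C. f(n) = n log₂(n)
A and C

Examining each function:
  A. n log(n) is O(n log n)
  B. eⁿ is O(eⁿ)
  C. n log₂(n) is O(n log n)

Functions A and C both have the same complexity class.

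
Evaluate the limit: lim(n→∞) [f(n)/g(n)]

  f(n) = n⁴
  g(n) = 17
∞

Since n⁴ (O(n⁴)) grows faster than 17 (O(1)),
the ratio f(n)/g(n) → ∞ as n → ∞.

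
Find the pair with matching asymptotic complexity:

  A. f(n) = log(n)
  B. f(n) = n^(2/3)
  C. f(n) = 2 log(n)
A and C

Examining each function:
  A. log(n) is O(log n)
  B. n^(2/3) is O(n^(2/3))
  C. 2 log(n) is O(log n)

Functions A and C both have the same complexity class.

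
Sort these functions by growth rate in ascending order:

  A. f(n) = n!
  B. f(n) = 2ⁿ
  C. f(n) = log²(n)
C < B < A

Comparing growth rates:
C = log²(n) is O(log² n)
B = 2ⁿ is O(2ⁿ)
A = n! is O(n!)

Therefore, the order from slowest to fastest is: C < B < A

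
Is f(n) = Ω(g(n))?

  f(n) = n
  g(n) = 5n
True

f(n) = n and g(n) = 5n are both O(n).
Big-Ω permits equal growth rates (f ≥ c·g for some c > 0), so f(n) = Ω(g(n)) is true.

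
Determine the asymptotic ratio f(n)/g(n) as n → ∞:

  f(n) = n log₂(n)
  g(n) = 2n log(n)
1/(2*log(2))

Since n log₂(n) and 2n log(n) have the same growth rate (O(n log n)),
the ratio converges to a constant: 1/(2*log(2)).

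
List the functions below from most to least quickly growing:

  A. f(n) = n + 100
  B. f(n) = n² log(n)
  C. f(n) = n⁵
C > B > A

Comparing growth rates:
C = n⁵ is O(n⁵)
B = n² log(n) is O(n² log n)
A = n + 100 is O(n)

Therefore, the order from fastest to slowest is: C > B > A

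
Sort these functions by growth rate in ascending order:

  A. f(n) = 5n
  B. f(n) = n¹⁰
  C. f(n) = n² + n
A < C < B

Comparing growth rates:
A = 5n is O(n)
C = n² + n is O(n²)
B = n¹⁰ is O(n¹⁰)

Therefore, the order from slowest to fastest is: A < C < B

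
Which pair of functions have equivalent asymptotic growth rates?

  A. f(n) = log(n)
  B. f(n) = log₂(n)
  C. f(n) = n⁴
A and B

Examining each function:
  A. log(n) is O(log n)
  B. log₂(n) is O(log n)
  C. n⁴ is O(n⁴)

Functions A and B both have the same complexity class.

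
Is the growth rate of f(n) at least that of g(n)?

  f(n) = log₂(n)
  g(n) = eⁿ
False

f(n) = log₂(n) is O(log n), and g(n) = eⁿ is O(eⁿ).
Since O(log n) grows slower than O(eⁿ), f(n) = Ω(g(n)) is false.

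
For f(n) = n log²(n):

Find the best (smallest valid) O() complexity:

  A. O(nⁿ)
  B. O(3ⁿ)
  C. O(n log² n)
C

f(n) = n log²(n) is O(n log² n).
All listed options are valid Big-O bounds (upper bounds),
but O(n log² n) is the tightest (smallest valid bound).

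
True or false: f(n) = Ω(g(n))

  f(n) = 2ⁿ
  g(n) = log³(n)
True

f(n) = 2ⁿ is O(2ⁿ), and g(n) = log³(n) is O(log³ n).
Since O(2ⁿ) grows at least as fast as O(log³ n), f(n) = Ω(g(n)) is true.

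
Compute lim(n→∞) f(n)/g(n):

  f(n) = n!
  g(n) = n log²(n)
∞

Since n! (O(n!)) grows faster than n log²(n) (O(n log² n)),
the ratio f(n)/g(n) → ∞ as n → ∞.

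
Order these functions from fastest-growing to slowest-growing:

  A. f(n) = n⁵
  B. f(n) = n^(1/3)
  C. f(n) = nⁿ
C > A > B

Comparing growth rates:
C = nⁿ is O(nⁿ)
A = n⁵ is O(n⁵)
B = n^(1/3) is O(n^(1/3))

Therefore, the order from fastest to slowest is: C > A > B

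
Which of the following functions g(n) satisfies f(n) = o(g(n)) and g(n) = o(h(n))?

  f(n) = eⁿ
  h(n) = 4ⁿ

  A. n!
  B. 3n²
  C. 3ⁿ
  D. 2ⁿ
C

We need g(n) with eⁿ = o(g(n)) and g(n) = o(4ⁿ), i.e. O(eⁿ) ≺ g ≺ O(4ⁿ).
Check each option:
  A. n! — O(n!) does not grow strictly slower than h(n)
  B. 3n² — O(n²) does not grow strictly faster than f(n)
  C. 3ⁿ — O(3ⁿ) is strictly between O(eⁿ) and O(4ⁿ) ✓
  D. 2ⁿ — O(2ⁿ) does not grow strictly faster than f(n)

Only option C (3ⁿ) lies strictly between.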